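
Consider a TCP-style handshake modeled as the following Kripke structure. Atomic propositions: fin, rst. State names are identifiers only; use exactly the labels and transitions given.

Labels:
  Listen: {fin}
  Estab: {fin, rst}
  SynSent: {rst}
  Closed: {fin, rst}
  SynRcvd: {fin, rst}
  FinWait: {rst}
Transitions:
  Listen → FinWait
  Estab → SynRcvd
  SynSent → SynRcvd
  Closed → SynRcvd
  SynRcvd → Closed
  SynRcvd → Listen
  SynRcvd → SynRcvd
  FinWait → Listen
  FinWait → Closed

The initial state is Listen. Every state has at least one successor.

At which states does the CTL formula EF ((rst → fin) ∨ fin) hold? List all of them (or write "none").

States satisfying (rst → fin) ∨ fin: {Listen, Estab, Closed, SynRcvd}.
States satisfying EF ((rst → fin) ∨ fin): {Listen, Estab, SynSent, Closed, SynRcvd, FinWait}.

{Listen, Estab, SynSent, Closed, SynRcvd, FinWait}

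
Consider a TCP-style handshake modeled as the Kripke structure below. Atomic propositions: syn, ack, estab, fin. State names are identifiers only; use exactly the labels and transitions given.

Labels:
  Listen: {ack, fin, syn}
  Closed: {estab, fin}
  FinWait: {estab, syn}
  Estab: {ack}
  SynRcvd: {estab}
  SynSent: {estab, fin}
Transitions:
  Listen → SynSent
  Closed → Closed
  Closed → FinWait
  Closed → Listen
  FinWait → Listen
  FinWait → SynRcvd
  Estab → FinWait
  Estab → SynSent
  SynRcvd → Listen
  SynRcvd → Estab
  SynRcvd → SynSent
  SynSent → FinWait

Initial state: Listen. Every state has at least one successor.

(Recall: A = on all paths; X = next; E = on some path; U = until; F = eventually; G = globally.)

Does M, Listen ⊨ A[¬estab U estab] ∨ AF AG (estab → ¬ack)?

States satisfying ¬estab: {Listen, Estab}.
States satisfying estab: {Closed, FinWait, SynRcvd, SynSent}.
States satisfying A[¬estab U estab]: {Listen, Closed, FinWait, Estab, SynRcvd, SynSent}.
States satisfying AG (estab → ¬ack): {Listen, Closed, FinWait, Estab, SynRcvd, SynSent}.
States satisfying AF AG (estab → ¬ack): {Listen, Closed, FinWait, Estab, SynRcvd, SynSent}.
States satisfying A[¬estab U estab] ∨ AF AG (estab → ¬ack): {Listen, Closed, FinWait, Estab, SynRcvd, SynSent}.
Listen ∈ Sat(A[¬estab U estab] ∨ AF AG (estab → ¬ack)).

Satisfied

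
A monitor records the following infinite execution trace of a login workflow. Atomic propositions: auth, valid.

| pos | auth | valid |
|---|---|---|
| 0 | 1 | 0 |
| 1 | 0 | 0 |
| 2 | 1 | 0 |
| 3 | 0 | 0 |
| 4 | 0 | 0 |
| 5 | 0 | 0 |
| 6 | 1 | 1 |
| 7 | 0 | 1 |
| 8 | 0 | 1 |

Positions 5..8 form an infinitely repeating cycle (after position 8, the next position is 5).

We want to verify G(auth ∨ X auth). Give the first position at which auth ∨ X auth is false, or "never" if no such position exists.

Check auth ∨ X auth at each position in order: 0 ✓, 1 ✓, 2 ✓.
At position 3 the labels are {} and the next position 4 has {}, so auth ∨ X auth is false there. This is the first violation.

3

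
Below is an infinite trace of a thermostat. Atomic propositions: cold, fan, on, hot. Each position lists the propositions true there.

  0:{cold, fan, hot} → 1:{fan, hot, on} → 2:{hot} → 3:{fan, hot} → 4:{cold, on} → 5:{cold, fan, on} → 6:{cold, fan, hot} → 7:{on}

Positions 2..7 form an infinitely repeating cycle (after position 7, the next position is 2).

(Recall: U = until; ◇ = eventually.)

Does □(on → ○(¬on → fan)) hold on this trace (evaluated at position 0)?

Does not hold

on → ○(¬on → fan) must hold at every position from 0 onward. It fails at position 1, so □(on → ○(¬on → fan)) is false.
Positions where on holds: 1, 4, 5, 7.
Check ○(¬on → fan) at each: 1→fails, 4→ok, 5→ok, 7→fails.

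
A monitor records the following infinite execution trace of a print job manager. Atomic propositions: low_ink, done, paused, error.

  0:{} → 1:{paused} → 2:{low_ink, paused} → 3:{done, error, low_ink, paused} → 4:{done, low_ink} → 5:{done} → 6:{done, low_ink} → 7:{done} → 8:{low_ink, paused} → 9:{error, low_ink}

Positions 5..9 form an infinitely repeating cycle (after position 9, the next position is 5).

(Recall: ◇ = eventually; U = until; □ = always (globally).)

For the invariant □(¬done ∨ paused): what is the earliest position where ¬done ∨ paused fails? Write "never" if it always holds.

Check ¬done ∨ paused at each position in order: 0 ✓, 1 ✓, 2 ✓, 3 ✓.
At position 4 the labels are {done, low_ink}, so ¬done ∨ paused is false there. This is the first violation.

4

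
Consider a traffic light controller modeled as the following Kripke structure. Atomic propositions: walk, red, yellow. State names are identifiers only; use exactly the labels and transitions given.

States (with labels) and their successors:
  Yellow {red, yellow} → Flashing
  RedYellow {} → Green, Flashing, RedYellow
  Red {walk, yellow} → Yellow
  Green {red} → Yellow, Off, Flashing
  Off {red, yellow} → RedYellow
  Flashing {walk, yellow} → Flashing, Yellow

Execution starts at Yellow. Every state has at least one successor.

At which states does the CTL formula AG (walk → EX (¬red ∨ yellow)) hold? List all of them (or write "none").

{Yellow, RedYellow, Red, Green, Off, Flashing}

States satisfying walk → EX (¬red ∨ yellow): {Yellow, RedYellow, Red, Green, Off, Flashing}.
States satisfying AG (walk → EX (¬red ∨ yellow)): {Yellow, RedYellow, Red, Green, Off, Flashing}.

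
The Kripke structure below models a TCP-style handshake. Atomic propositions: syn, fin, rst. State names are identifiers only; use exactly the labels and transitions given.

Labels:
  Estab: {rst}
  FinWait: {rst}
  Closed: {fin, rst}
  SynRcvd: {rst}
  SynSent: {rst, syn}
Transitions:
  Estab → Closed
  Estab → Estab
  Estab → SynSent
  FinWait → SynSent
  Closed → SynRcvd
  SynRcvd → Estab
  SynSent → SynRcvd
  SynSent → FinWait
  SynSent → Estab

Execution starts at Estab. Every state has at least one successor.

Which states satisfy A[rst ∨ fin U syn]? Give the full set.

States satisfying rst ∨ fin: {Estab, FinWait, Closed, SynRcvd, SynSent}.
States satisfying syn: {SynSent}.
States satisfying A[rst ∨ fin U syn]: {FinWait, SynSent}.

{FinWait, SynSent}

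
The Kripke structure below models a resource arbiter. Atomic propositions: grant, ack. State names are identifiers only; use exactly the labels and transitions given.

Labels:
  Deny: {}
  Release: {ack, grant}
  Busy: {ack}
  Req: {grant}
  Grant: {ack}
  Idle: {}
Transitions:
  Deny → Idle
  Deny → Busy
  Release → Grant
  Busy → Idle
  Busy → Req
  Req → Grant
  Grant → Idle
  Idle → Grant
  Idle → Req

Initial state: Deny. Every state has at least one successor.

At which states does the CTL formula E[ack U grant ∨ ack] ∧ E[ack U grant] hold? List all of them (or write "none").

States satisfying ack: {Release, Busy, Grant}.
States satisfying grant ∨ ack: {Release, Busy, Req, Grant}.
States satisfying E[ack U grant ∨ ack]: {Release, Busy, Req, Grant}.
States satisfying grant: {Release, Req}.
States satisfying E[ack U grant]: {Release, Busy, Req}.
States satisfying E[ack U grant ∨ ack] ∧ E[ack U grant]: {Release, Busy, Req}.

{Release, Busy, Req}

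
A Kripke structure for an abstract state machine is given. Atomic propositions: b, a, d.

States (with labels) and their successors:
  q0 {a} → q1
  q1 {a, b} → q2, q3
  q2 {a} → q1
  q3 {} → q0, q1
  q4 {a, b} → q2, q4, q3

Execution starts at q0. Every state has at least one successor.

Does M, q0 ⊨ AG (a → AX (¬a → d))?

No

States satisfying a → AX (¬a → d): {q0, q2, q3}.
States satisfying AG (a → AX (¬a → d)): ∅.
q1 is reachable from q0 and violates a → AX (¬a → d), so AG fails at q0.
q0 ∉ Sat(AG (a → AX (¬a → d))).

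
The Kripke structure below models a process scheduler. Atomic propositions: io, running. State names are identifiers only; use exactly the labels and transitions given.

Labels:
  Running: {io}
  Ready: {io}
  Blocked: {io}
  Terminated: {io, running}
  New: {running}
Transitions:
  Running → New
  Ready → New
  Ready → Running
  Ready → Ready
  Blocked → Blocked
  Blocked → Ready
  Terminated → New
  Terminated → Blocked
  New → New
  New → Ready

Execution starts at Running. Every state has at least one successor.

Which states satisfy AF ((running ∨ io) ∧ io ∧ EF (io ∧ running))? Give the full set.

{Terminated}

States satisfying (running ∨ io) ∧ io ∧ EF (io ∧ running): {Terminated}.
States satisfying AF ((running ∨ io) ∧ io ∧ EF (io ∧ running)): {Terminated}.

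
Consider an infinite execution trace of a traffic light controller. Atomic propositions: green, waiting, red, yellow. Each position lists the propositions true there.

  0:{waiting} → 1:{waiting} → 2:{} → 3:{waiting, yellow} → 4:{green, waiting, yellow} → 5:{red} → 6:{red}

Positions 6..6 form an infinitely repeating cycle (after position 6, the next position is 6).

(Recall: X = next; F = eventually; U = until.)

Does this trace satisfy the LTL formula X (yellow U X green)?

The position after 0 is 1; yellow U X green is false there.

Does not hold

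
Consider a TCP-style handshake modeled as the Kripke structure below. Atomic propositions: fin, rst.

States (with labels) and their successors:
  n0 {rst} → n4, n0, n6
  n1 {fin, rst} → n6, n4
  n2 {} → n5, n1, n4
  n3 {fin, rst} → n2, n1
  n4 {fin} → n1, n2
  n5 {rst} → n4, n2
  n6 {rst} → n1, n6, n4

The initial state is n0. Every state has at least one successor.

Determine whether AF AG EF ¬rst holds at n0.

Yes

States satisfying AG EF ¬rst: {n0, n1, n2, n3, n4, n5, n6}.
States satisfying AF AG EF ¬rst: {n0, n1, n2, n3, n4, n5, n6}.
n0 ∈ Sat(AF AG EF ¬rst).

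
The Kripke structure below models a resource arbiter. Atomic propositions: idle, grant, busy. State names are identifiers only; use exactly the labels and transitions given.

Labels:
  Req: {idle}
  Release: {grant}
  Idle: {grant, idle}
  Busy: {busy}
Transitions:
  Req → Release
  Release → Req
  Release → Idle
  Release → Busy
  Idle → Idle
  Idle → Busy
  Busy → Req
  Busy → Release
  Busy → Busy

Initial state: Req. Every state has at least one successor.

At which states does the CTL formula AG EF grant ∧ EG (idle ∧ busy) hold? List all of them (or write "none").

none

States satisfying EF grant: {Req, Release, Idle, Busy}.
States satisfying AG EF grant: {Req, Release, Idle, Busy}.
States satisfying idle ∧ busy: ∅.
States satisfying EG (idle ∧ busy): ∅.
States satisfying AG EF grant ∧ EG (idle ∧ busy): ∅.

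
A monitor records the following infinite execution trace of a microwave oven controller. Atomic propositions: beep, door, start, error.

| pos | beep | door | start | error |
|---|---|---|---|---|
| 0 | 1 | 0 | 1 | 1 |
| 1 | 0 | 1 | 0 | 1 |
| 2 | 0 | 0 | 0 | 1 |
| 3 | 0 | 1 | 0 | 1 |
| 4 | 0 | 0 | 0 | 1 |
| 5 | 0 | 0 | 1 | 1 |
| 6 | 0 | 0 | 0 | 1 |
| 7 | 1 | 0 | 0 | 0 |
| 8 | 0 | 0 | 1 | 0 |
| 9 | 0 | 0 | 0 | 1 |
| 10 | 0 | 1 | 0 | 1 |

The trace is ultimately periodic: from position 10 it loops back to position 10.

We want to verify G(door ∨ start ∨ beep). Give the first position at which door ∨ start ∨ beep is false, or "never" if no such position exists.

2

Check door ∨ start ∨ beep at each position in order: 0 ✓, 1 ✓.
At position 2 the labels are {error}, so door ∨ start ∨ beep is false there. This is the first violation.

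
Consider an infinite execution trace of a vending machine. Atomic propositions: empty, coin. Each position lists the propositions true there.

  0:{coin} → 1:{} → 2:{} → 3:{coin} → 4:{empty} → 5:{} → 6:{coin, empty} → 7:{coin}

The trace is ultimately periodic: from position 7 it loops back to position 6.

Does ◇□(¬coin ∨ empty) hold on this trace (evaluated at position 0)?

□(¬coin ∨ empty) is false at every position 0..7, so it never becomes true and ◇□(¬coin ∨ empty) fails.

Does not hold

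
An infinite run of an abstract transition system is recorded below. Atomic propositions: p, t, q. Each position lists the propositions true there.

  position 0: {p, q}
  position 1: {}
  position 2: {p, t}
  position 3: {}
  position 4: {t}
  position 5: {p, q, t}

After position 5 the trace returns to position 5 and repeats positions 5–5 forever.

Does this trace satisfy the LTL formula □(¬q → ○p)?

Does not hold

¬q → ○p must hold at every position from 0 onward. It fails at position 2, so □(¬q → ○p) is false.
Positions where ¬q holds: 1, 2, 3, 4.
Check ○p at each: 1→ok, 2→fails, 3→fails, 4→ok.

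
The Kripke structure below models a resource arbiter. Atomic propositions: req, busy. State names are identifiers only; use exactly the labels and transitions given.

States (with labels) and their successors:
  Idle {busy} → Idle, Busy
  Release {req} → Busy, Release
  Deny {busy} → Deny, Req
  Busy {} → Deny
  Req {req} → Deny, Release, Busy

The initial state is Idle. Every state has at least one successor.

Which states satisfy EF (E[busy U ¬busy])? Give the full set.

States satisfying E[busy U ¬busy]: {Idle, Release, Deny, Busy, Req}.
States satisfying EF (E[busy U ¬busy]): {Idle, Release, Deny, Busy, Req}.

{Idle, Release, Deny, Busy, Req}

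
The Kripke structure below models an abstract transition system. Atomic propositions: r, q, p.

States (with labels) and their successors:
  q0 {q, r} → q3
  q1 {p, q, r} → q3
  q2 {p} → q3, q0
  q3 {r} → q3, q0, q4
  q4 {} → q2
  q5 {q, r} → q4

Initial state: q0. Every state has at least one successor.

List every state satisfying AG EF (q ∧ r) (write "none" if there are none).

States satisfying EF (q ∧ r): {q0, q1, q2, q3, q4, q5}.
States satisfying AG EF (q ∧ r): {q0, q1, q2, q3, q4, q5}.

{q0, q1, q2, q3, q4, q5}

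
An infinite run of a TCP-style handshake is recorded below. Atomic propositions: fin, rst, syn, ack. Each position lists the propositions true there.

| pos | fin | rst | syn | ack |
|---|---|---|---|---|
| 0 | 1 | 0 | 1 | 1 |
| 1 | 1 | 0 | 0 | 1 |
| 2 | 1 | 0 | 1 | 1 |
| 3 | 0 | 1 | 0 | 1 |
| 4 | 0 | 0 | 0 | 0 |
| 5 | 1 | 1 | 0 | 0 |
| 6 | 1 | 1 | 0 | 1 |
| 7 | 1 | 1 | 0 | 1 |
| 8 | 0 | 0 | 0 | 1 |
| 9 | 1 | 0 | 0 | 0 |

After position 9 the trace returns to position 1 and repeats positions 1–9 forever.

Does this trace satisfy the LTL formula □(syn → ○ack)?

Yes

syn → ○ack holds at every position 0..9, and those are all positions ever visited, so □(syn → ○ack) holds.
Positions where syn holds: 0, 2.
Check ○ack at each: 0→ok, 2→ok.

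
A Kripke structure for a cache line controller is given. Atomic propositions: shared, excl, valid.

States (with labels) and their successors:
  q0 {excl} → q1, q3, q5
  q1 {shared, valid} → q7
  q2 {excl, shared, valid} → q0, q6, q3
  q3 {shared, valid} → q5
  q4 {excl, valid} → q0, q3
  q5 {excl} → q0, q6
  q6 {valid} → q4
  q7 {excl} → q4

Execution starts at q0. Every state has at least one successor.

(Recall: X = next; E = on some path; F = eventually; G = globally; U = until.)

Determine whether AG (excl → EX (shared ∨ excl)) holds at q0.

States satisfying excl → EX (shared ∨ excl): {q0, q1, q2, q3, q4, q5, q6, q7}.
States satisfying AG (excl → EX (shared ∨ excl)): {q0, q1, q2, q3, q4, q5, q6, q7}.
Every state reachable from q0 satisfies excl → EX (shared ∨ excl).
q0 ∈ Sat(AG (excl → EX (shared ∨ excl))).

Yes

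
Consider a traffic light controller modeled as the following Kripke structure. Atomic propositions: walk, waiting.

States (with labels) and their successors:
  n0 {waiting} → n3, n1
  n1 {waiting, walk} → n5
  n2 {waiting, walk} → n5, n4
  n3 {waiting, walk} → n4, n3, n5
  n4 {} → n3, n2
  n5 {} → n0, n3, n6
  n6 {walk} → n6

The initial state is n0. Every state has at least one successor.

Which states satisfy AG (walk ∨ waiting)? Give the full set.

States satisfying walk ∨ waiting: {n0, n1, n2, n3, n6}.
States satisfying AG (walk ∨ waiting): {n6}.

{n6}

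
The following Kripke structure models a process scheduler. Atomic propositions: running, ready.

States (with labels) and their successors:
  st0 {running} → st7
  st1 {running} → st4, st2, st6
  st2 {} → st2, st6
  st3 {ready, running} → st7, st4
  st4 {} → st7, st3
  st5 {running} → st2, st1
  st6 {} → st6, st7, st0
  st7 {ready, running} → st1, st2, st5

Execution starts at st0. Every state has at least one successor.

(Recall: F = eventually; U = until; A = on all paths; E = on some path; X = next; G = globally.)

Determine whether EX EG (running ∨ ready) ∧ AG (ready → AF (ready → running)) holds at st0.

Violated

States satisfying EG (running ∨ ready): ∅.
States satisfying EX EG (running ∨ ready): ∅.
States satisfying ready → AF (ready → running): {st0, st1, st2, st3, st4, st5, st6, st7}.
States satisfying AG (ready → AF (ready → running)): {st0, st1, st2, st3, st4, st5, st6, st7}.
States satisfying EX EG (running ∨ ready) ∧ AG (ready → AF (ready → running)): ∅.
st0 ∉ Sat(EX EG (running ∨ ready) ∧ AG (ready → AF (ready → running))).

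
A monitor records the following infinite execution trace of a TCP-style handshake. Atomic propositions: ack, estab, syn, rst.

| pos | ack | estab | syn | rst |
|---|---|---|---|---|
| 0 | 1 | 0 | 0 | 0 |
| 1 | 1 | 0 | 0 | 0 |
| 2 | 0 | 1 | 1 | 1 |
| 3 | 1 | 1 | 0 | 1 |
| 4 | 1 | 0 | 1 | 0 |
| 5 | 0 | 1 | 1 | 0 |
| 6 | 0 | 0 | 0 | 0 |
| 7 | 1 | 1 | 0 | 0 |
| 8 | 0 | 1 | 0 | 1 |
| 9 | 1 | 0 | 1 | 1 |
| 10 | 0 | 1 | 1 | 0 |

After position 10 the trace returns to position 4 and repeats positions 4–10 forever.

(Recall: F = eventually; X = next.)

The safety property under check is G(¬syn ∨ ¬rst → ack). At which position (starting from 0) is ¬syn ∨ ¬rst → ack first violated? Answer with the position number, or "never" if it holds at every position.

Check ¬syn ∨ ¬rst → ack at each position in order: 0 ✓, 1 ✓, 2 ✓, 3 ✓, 4 ✓.
At position 5 the labels are {estab, syn}, so ¬syn ∨ ¬rst → ack is false there. This is the first violation.

5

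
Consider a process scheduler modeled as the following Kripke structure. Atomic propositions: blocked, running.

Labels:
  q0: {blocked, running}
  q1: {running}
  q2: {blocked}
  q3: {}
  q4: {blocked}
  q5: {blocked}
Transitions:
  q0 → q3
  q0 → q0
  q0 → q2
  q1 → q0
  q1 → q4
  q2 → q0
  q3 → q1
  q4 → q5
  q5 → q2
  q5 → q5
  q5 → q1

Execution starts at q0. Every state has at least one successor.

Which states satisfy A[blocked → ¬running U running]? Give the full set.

States satisfying blocked → ¬running: {q1, q2, q3, q4, q5}.
States satisfying running: {q0, q1}.
States satisfying A[blocked → ¬running U running]: {q0, q1, q2, q3}.

{q0, q1, q2, q3}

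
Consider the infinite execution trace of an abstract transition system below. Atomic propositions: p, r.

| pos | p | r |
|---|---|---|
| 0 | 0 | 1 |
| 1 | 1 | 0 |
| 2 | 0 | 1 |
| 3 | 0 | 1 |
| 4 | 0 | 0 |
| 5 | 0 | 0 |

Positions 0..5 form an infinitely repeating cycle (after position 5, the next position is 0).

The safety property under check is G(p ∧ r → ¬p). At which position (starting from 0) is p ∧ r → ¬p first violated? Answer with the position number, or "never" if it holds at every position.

p ∧ r → ¬p holds at every position 0..5, and those are all the positions the trace ever visits, so the invariant G(p ∧ r → ¬p) is never violated.

never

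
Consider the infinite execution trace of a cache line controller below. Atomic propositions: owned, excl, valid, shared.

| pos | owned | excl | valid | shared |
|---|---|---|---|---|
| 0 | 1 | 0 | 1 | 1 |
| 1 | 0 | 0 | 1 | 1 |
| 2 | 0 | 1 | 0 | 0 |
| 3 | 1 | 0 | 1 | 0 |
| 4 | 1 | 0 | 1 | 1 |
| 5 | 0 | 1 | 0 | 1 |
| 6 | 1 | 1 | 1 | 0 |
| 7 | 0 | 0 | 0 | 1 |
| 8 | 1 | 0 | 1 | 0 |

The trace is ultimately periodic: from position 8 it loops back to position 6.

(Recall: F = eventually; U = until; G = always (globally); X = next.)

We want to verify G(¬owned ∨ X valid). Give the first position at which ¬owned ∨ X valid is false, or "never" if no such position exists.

Check ¬owned ∨ X valid at each position in order: 0 ✓, 1 ✓, 2 ✓, 3 ✓.
At position 4 the labels are {owned, shared, valid} and the next position 5 has {excl, shared}, so ¬owned ∨ X valid is false there. This is the first violation.

4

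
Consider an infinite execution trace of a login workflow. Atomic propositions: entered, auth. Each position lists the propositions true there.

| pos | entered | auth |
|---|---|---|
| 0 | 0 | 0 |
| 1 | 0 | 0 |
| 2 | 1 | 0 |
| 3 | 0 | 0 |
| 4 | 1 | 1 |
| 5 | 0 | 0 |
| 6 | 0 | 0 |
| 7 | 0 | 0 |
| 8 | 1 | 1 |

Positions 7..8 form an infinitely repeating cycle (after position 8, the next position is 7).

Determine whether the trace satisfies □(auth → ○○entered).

auth → ○○entered must hold at every position from 0 onward. It fails at position 4, so □(auth → ○○entered) is false.
Positions where auth holds: 4, 8.
Check ○○entered at each: 4→fails, 8→ok.

No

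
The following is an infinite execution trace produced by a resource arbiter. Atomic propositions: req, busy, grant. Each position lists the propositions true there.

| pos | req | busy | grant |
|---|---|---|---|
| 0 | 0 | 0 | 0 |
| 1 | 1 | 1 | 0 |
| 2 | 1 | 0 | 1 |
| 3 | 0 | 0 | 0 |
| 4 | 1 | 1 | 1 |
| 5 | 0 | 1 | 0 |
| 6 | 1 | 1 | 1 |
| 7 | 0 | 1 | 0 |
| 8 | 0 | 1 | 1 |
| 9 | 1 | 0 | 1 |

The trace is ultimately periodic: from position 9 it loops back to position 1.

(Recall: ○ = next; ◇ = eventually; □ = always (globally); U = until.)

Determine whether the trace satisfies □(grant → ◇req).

grant → ◇req holds at every position 0..9, and those are all positions ever visited, so □(grant → ◇req) holds.
Positions where grant holds: 2, 4, 6, 8, 9.
Check ◇req at each: 2→ok, 4→ok, 6→ok, 8→ok, 9→ok.

Holds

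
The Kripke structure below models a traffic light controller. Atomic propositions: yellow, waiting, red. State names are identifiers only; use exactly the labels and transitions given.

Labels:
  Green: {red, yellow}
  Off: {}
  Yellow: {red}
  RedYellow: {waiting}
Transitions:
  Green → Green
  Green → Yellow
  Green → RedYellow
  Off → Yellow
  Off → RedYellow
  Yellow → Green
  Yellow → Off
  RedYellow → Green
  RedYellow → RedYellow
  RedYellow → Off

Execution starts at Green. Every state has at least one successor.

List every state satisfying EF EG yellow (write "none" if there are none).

States satisfying EG yellow: {Green}.
States satisfying EF EG yellow: {Green, Off, Yellow, RedYellow}.

{Green, Off, Yellow, RedYellow}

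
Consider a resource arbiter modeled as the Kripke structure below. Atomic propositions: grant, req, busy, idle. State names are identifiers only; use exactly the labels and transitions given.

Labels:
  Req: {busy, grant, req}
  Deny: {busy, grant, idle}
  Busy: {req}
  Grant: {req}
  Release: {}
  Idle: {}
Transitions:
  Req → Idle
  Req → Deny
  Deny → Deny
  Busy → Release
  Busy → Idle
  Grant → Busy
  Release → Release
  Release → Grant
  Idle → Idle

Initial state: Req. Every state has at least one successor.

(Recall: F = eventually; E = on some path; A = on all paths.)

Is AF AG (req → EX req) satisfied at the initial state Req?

Yes

States satisfying AG (req → EX req): {Deny, Idle}.
States satisfying AF AG (req → EX req): {Req, Deny, Idle}.
Req ∈ Sat(AF AG (req → EX req)).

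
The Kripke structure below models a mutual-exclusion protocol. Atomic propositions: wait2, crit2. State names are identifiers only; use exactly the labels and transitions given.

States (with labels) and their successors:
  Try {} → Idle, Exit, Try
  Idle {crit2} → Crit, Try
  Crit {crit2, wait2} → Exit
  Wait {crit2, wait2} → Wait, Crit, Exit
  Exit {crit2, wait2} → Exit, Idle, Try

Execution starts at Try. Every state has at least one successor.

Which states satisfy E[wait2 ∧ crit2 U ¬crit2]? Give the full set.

States satisfying wait2 ∧ crit2: {Crit, Wait, Exit}.
States satisfying ¬crit2: {Try}.
States satisfying E[wait2 ∧ crit2 U ¬crit2]: {Try, Crit, Wait, Exit}.

{Try, Crit, Wait, Exit}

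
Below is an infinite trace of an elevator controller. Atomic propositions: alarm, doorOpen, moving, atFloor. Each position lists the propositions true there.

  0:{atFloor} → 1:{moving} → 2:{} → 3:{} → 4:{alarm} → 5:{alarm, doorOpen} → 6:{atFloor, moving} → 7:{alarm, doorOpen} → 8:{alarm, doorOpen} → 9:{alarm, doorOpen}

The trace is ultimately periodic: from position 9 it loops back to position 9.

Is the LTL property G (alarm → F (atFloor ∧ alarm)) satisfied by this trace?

No

alarm → F (atFloor ∧ alarm) must hold at every position from 0 onward. It fails at position 4, so G (alarm → F (atFloor ∧ alarm)) is false.
Positions where alarm holds: 4, 5, 7, 8, 9.
Check F (atFloor ∧ alarm) at each: 4→fails, 5→fails, 7→fails, 8→fails, 9→fails.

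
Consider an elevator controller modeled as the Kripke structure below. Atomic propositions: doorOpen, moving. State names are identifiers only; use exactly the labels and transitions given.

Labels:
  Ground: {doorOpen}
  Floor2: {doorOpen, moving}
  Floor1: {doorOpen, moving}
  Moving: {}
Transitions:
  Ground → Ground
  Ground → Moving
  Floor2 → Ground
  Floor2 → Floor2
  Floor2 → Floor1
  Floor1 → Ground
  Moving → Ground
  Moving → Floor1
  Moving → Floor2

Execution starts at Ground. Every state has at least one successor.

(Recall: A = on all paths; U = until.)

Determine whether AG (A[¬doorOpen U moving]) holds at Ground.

No

States satisfying A[¬doorOpen U moving]: {Floor2, Floor1}.
States satisfying AG (A[¬doorOpen U moving]): ∅.
Ground is reachable from Ground and violates A[¬doorOpen U moving], so AG fails at Ground.
Ground ∉ Sat(AG (A[¬doorOpen U moving])).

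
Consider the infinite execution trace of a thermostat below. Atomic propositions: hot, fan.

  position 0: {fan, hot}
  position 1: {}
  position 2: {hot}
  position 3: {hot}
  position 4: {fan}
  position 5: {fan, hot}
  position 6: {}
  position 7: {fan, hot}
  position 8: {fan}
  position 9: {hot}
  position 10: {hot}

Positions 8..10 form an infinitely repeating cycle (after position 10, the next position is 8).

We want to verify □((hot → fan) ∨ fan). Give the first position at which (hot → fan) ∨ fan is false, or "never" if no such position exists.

2

Check (hot → fan) ∨ fan at each position in order: 0 ✓, 1 ✓.
At position 2 the labels are {hot}, so (hot → fan) ∨ fan is false there. This is the first violation.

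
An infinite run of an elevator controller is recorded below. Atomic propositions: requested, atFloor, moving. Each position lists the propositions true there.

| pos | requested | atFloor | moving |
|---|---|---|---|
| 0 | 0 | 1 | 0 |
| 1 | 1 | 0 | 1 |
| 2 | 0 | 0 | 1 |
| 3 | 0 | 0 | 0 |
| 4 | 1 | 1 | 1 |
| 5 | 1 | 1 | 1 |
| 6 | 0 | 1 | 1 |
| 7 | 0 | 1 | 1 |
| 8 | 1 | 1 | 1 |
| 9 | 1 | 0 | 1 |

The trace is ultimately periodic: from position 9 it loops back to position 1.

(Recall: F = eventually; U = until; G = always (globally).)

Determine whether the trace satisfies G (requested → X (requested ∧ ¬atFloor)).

No

requested → X (requested ∧ ¬atFloor) must hold at every position from 0 onward. It fails at position 1, so G (requested → X (requested ∧ ¬atFloor)) is false.
Positions where requested holds: 1, 4, 5, 8, 9.
Check X (requested ∧ ¬atFloor) at each: 1→fails, 4→fails, 5→fails, 8→ok, 9→ok.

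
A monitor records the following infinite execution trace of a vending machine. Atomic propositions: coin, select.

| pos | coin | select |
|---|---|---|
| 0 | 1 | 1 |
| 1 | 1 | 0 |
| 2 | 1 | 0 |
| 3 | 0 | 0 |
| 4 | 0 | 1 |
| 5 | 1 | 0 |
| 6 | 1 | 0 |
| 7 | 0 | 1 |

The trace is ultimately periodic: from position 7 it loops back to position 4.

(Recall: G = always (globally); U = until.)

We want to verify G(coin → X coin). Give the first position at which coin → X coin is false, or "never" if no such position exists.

Check coin → X coin at each position in order: 0 ✓, 1 ✓.
At position 2 the labels are {coin} and the next position 3 has {}, so coin → X coin is false there. This is the first violation.

2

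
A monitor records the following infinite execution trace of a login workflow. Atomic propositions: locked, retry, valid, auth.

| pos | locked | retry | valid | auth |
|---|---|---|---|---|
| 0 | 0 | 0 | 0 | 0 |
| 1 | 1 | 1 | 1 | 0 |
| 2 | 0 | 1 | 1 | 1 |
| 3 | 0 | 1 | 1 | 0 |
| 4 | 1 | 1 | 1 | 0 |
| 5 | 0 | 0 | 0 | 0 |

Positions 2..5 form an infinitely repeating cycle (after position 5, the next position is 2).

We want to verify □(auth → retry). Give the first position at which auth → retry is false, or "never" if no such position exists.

never

auth → retry holds at every position 0..5, and those are all the positions the trace ever visits, so the invariant □(auth → retry) is never violated.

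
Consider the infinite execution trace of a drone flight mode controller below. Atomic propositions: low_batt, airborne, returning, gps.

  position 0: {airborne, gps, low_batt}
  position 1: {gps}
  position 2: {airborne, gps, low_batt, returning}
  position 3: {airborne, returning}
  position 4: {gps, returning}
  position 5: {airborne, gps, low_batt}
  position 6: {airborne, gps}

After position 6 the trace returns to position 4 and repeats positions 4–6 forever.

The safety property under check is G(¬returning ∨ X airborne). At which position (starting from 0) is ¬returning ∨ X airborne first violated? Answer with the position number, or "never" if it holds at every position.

3

Check ¬returning ∨ X airborne at each position in order: 0 ✓, 1 ✓, 2 ✓.
At position 3 the labels are {airborne, returning} and the next position 4 has {gps, returning}, so ¬returning ∨ X airborne is false there. This is the first violation.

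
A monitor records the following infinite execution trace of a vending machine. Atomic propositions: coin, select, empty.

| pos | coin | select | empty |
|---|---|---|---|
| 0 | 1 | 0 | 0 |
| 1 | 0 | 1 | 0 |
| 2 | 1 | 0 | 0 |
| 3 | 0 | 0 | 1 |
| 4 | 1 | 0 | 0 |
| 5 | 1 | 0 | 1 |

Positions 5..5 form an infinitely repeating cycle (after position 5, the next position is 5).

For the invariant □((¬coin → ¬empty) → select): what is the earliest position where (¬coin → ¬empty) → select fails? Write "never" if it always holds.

At position 0 the labels are {coin}, so (¬coin → ¬empty) → select is false there. This is the first violation.

0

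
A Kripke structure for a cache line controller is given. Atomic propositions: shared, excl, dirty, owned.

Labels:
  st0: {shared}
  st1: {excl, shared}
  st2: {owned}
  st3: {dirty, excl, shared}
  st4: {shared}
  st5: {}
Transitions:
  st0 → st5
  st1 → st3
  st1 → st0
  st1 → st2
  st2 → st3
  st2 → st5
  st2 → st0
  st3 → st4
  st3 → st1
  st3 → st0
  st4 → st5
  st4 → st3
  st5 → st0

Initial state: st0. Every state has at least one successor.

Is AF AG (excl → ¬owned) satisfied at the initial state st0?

Satisfied

States satisfying AG (excl → ¬owned): {st0, st1, st2, st3, st4, st5}.
States satisfying AF AG (excl → ¬owned): {st0, st1, st2, st3, st4, st5}.
st0 ∈ Sat(AF AG (excl → ¬owned)).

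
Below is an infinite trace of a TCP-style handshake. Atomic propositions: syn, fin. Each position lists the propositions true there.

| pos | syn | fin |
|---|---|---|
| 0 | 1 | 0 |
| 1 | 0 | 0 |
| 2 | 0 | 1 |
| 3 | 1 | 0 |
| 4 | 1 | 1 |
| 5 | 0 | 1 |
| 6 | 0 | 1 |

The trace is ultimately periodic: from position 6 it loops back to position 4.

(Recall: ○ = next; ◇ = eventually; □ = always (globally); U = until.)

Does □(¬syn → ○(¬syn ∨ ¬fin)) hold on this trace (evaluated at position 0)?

¬syn → ○(¬syn ∨ ¬fin) must hold at every position from 0 onward. It fails at position 6, so □(¬syn → ○(¬syn ∨ ¬fin)) is false.
Positions where ¬syn holds: 1, 2, 5, 6.
Check ○(¬syn ∨ ¬fin) at each: 1→ok, 2→ok, 5→ok, 6→fails.

Does not hold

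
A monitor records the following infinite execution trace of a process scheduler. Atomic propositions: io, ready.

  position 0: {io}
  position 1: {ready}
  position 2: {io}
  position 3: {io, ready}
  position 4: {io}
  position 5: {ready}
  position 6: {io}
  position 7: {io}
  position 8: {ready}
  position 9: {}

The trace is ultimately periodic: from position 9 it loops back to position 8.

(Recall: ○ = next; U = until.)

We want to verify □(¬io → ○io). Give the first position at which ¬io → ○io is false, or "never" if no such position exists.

8

Check ¬io → ○io at each position in order: 0 ✓, 1 ✓, 2 ✓, 3 ✓, 4 ✓, 5 ✓, 6 ✓, 7 ✓.
At position 8 the labels are {ready} and the next position 9 has {}, so ¬io → ○io is false there. This is the first violation.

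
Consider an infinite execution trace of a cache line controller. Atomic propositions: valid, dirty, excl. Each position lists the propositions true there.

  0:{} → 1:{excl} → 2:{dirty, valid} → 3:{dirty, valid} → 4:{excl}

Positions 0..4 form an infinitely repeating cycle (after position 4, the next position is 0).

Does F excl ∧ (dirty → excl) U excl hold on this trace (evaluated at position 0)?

excl holds at position 1, which is reachable from 0, so F excl holds.
Walking from position 0: excl first holds at position 1, and dirty → excl holds at every earlier position along the way, so (dirty → excl) U excl holds.
At position 0: F excl is true; (dirty → excl) U excl is true; so F excl ∧ (dirty → excl) U excl is true.

Satisfied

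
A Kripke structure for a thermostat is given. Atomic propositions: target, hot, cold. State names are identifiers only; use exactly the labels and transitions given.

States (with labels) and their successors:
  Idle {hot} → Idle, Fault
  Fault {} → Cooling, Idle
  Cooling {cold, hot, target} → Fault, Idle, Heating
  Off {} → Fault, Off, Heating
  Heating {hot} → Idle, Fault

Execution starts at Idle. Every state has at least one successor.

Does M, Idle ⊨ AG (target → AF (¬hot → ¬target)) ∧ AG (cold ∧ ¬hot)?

Does not hold

States satisfying target → AF (¬hot → ¬target): {Idle, Fault, Cooling, Off, Heating}.
States satisfying AG (target → AF (¬hot → ¬target)): {Idle, Fault, Cooling, Off, Heating}.
States satisfying cold ∧ ¬hot: ∅.
States satisfying AG (cold ∧ ¬hot): ∅.
States satisfying AG (target → AF (¬hot → ¬target)) ∧ AG (cold ∧ ¬hot): ∅.
Idle ∉ Sat(AG (target → AF (¬hot → ¬target)) ∧ AG (cold ∧ ¬hot)).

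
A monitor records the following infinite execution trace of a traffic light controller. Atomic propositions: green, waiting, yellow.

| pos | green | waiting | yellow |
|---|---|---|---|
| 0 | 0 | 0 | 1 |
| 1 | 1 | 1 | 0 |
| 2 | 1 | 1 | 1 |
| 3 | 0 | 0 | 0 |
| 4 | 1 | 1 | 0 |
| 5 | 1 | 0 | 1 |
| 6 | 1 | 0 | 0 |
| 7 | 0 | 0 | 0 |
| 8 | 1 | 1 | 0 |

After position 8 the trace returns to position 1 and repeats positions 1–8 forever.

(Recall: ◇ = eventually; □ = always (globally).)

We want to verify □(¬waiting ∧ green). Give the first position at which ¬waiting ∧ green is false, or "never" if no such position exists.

At position 0 the labels are {yellow}, so ¬waiting ∧ green is false there. This is the first violation.

0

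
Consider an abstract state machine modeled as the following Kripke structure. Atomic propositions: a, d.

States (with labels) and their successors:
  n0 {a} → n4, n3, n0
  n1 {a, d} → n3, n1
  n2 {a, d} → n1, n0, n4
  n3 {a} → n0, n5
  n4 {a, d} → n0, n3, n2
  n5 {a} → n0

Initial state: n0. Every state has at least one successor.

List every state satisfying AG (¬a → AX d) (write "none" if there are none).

States satisfying ¬a → AX d: {n0, n1, n2, n3, n4, n5}.
States satisfying AG (¬a → AX d): {n0, n1, n2, n3, n4, n5}.

{n0, n1, n2, n3, n4, n5}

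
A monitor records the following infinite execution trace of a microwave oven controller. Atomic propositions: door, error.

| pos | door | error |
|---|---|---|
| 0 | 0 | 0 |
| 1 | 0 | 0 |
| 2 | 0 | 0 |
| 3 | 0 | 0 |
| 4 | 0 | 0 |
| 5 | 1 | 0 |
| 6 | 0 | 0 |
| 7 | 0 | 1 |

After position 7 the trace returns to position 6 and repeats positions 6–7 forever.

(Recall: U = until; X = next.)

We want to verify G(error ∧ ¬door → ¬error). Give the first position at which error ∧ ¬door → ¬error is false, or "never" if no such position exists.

7

Check error ∧ ¬door → ¬error at each position in order: 0 ✓, 1 ✓, 2 ✓, 3 ✓, 4 ✓, 5 ✓, 6 ✓.
At position 7 the labels are {error}, so error ∧ ¬door → ¬error is false there. This is the first violation.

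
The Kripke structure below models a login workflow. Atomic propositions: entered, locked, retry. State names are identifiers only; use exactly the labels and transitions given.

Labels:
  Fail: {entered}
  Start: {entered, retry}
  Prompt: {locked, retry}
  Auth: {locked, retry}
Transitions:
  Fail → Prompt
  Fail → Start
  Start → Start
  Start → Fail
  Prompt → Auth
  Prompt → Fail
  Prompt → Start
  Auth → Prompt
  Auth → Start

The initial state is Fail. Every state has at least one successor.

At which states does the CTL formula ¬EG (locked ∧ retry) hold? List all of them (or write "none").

States satisfying locked ∧ retry: {Prompt, Auth}.
States satisfying EG (locked ∧ retry): {Prompt, Auth}.
States satisfying ¬EG (locked ∧ retry): {Fail, Start}.

{Fail, Start}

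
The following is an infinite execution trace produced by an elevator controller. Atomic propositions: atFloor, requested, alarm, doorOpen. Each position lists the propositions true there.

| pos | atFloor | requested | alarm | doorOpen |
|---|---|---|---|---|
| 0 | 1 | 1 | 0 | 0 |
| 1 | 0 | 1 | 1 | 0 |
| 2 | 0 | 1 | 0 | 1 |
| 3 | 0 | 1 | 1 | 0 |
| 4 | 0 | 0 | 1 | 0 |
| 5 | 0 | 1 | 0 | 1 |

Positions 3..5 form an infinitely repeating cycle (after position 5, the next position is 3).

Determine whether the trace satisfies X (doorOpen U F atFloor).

Violated

The position after 0 is 1; doorOpen U F atFloor is false there.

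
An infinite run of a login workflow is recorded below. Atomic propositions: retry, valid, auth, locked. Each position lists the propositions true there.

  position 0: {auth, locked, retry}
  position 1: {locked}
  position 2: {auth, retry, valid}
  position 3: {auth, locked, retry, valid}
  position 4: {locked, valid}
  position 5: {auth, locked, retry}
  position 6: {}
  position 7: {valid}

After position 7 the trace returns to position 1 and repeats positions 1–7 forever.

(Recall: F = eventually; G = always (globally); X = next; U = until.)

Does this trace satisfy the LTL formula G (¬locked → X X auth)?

No

¬locked → X X auth must hold at every position from 0 onward. It fails at position 2, so G (¬locked → X X auth) is false.
Positions where ¬locked holds: 2, 6, 7.
Check X X auth at each: 2→fails, 6→fails, 7→ok.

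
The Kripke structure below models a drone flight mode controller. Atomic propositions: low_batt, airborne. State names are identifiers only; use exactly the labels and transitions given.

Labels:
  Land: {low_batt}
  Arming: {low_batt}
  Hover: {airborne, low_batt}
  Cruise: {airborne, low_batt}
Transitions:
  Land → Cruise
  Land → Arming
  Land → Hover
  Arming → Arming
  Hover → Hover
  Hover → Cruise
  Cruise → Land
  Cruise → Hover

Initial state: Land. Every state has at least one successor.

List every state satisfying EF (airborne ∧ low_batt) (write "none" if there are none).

States satisfying airborne ∧ low_batt: {Hover, Cruise}.
States satisfying EF (airborne ∧ low_batt): {Land, Hover, Cruise}.

{Land, Hover, Cruise}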